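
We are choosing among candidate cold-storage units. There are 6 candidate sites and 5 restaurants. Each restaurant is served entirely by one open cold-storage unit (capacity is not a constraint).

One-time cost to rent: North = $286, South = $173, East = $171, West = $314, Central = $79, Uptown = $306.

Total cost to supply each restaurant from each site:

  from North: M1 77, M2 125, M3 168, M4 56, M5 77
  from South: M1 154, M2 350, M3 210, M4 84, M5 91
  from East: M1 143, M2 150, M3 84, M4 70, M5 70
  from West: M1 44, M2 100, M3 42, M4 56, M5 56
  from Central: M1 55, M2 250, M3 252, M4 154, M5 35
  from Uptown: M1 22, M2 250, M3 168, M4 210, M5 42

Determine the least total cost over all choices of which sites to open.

For any fixed open set, each restaurant goes to its cheapest open site; total = fixed + service.
{West}: M1→West 44, M2→West 100, M3→West 42, M4→West 56, M5→West 56. Service 298; fixed 314; total 612.
{East, Central}: service 394 + fixed 250 = 644
{West, Central}: M1→West 44, M2→West 100, M3→West 42, M4→West 56, M5→Central 35. Service 277; fixed 393; total 670.
{North, South, East, West, Central, Uptown}: service 255 + fixed 1329 = 1584
No other subset beats 612.

Minimum total cost: 612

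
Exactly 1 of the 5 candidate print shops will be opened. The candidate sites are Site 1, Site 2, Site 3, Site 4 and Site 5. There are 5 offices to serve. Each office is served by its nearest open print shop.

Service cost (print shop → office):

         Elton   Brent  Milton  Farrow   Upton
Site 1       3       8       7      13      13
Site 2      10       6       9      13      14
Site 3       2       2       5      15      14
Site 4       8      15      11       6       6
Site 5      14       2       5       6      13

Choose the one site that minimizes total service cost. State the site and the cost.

With exactly 1 open, each office uses its cheapest among the chosen.
{Site 3}: Elton→Site 3 2, Brent→Site 3 2, Milton→Site 3 5, Farrow→Site 3 15, Upton→Site 3 14. Service cost 38.
{Site 5}: service cost 40
{Site 1}: service cost 44
Among all 5 size-1 choices, {Site 3} is lowest.

Choose Site 3 only; total service cost 38.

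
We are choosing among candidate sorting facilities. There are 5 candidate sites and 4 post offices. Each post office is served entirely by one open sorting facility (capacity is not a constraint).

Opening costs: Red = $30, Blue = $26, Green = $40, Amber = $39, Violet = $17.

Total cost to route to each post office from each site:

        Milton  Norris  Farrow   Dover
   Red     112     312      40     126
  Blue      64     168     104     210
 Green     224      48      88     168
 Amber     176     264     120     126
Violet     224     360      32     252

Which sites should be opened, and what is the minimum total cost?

For any fixed open set, each post office goes to its cheapest open site; total = fixed + service.
{Red, Blue, Green}: Milton→Blue 64, Norris→Green 48, Farrow→Red 40, Dover→Red 126. Service 278; fixed 96; total 374.
{Red, Blue, Green, Violet}: Milton→Blue 64, Norris→Green 48, Farrow→Violet 32, Dover→Red 126. Service 270; fixed 113; total 383.
{Blue, Green, Amber, Violet}: service 270 + fixed 122 = 392
{Red, Blue, Green, Amber, Violet}: Milton→Blue 64, Norris→Green 48, Farrow→Violet 32, Dover→Red 126. Service 270; fixed 152; total 422.
No other subset beats 374.

Open Red, Blue and Green; minimum total cost 374.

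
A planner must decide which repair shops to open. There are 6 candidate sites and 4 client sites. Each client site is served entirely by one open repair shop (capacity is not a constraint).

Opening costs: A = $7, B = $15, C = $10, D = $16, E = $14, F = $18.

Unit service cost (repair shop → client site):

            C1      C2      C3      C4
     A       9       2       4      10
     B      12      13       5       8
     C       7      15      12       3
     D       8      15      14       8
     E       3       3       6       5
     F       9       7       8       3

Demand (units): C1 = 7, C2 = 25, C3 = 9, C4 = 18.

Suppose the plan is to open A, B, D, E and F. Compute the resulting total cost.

Each client site is assigned to its cheapest site among the open ones.
{A, B, D, E, F}: C1→E 3·7=21, C2→A 2·25=50, C3→A 4·9=36, C4→F 3·18=54. Service 161; fixed 70; total 231.

Total cost: 231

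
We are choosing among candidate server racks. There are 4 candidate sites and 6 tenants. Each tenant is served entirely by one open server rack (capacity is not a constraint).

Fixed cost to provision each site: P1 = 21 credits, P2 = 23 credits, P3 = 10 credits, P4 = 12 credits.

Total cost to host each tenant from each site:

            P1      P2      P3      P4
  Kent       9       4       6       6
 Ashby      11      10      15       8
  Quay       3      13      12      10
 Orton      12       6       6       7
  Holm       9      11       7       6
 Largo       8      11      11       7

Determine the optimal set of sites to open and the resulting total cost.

For any fixed open set, each tenant goes to its cheapest open site; total = fixed + service.
{P4}: Kent→P4 6, Ashby→P4 8, Quay→P4 10, Orton→P4 7, Holm→P4 6, Largo→P4 7. Service 44; fixed 12; total 56.
{P3, P4}: Kent→P3 6, Ashby→P4 8, Quay→P4 10, Orton→P3 6, Holm→P4 6, Largo→P4 7. Service 43; fixed 22; total 65.
{P3}: service 57 + fixed 10 = 67
{P1, P2, P3, P4}: Kent→P2 4, Ashby→P4 8, Quay→P1 3, Orton→P2 6, Holm→P4 6, Largo→P4 7. Service 34; fixed 66; total 100.
No other subset beats 56.

Open P4 only; minimum total cost 56.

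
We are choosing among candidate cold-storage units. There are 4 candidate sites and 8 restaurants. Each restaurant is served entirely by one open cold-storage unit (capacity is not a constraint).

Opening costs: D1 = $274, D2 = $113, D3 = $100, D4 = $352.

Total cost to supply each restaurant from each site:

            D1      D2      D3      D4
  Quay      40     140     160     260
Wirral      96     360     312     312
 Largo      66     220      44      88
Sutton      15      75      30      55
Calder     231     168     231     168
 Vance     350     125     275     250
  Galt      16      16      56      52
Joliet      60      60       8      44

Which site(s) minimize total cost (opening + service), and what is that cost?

Open D1 and D2; minimum total cost 973.

For any fixed open set, each restaurant goes to its cheapest open site; total = fixed + service.
{D1, D2}: Quay→D1 40, Wirral→D1 96, Largo→D1 66, Sutton→D1 15, Calder→D2 168, Vance→D2 125, Galt→D1 16, Joliet→D1 60. Service 586; fixed 387; total 973.
{D1, D2, D3}: Quay→D1 40, Wirral→D1 96, Largo→D3 44, Sutton→D1 15, Calder→D2 168, Vance→D2 125, Galt→D1 16, Joliet→D3 8. Service 512; fixed 487; total 999.
{D2, D3}: service 843 + fixed 213 = 1056
{D1, D2, D3, D4}: service 512 + fixed 839 = 1351
No other subset beats 973.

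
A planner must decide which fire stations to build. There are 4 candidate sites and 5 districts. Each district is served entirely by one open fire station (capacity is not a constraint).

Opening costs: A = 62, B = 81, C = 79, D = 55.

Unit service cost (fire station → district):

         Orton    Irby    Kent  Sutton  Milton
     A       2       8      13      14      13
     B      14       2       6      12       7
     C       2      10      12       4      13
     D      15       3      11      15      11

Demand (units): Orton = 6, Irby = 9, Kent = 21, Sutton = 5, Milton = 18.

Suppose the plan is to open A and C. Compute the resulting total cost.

Each district is assigned to its cheapest site among the open ones.
{A, C}: Orton→A 2·6=12, Irby→A 8·9=72, Kent→C 12·21=252, Sutton→C 4·5=20, Milton→A 13·18=234. Service 590; fixed 141; total 731.

Total cost: 731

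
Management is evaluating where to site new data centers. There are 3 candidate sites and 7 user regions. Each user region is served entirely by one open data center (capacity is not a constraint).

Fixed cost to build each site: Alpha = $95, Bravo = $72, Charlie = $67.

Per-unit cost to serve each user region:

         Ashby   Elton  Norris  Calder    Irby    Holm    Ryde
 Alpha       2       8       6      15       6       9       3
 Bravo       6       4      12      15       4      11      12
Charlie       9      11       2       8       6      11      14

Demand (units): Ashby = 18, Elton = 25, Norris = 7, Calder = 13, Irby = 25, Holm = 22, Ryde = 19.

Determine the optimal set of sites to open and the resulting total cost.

Open Alpha, Bravo and Charlie; minimum total cost 843.

For any fixed open set, each user region goes to its cheapest open site; total = fixed + service.
{Alpha, Bravo, Charlie}: Ashby→Alpha 2·18=36, Elton→Bravo 4·25=100, Norris→Charlie 2·7=14, Calder→Charlie 8·13=104, Irby→Bravo 4·25=100, Holm→Alpha 9·22=198, Ryde→Alpha 3·19=57. Service 609; fixed 234; total 843.
{Alpha, Bravo}: Ashby→Alpha 2·18=36, Elton→Bravo 4·25=100, Norris→Alpha 6·7=42, Calder→Alpha 15·13=195, Irby→Bravo 4·25=100, Holm→Alpha 9·22=198, Ryde→Alpha 3·19=57. Service 728; fixed 167; total 895.
{Alpha, Charlie}: Ashby→Alpha 2·18=36, Elton→Alpha 8·25=200, Norris→Charlie 2·7=14, Calder→Charlie 8·13=104, Irby→Alpha 6·25=150, Holm→Alpha 9·22=198, Ryde→Alpha 3·19=57. Service 759; fixed 162; total 921.
{Charlie}: service 1213 + fixed 67 = 1280
No other subset beats 843.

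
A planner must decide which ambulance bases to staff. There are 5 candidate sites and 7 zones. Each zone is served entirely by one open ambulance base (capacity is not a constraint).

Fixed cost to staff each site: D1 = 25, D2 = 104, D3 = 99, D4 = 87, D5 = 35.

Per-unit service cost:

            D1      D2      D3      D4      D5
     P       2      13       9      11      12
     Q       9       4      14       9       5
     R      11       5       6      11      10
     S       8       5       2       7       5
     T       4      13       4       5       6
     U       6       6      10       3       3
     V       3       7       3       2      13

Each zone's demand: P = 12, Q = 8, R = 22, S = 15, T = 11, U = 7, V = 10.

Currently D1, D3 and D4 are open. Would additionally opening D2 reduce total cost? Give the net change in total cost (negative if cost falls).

No — net change +42 (cost rises by 42).

Current service cost with {D1, D3, D4}: 343.
Adding D2: each zone re-picks its cheapest; new service cost 281, saving 62.
Extra fixed cost: 104. Net change = 104 − 62 = 42.
(Totals: 554 → 596.)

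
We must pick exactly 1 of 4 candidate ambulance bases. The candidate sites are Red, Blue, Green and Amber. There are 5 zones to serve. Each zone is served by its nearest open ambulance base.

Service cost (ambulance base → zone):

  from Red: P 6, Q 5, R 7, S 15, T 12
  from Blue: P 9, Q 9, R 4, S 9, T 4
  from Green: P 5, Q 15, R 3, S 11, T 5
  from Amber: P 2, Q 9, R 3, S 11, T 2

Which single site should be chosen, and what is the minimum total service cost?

Choose Amber only; total service cost 27.

With exactly 1 open, each zone uses its cheapest among the chosen.
{Amber}: P→Amber 2, Q→Amber 9, R→Amber 3, S→Amber 11, T→Amber 2. Service cost 27.
{Blue}: service cost 35
{Green}: service cost 39
Among all 4 size-1 choices, {Amber} is lowest.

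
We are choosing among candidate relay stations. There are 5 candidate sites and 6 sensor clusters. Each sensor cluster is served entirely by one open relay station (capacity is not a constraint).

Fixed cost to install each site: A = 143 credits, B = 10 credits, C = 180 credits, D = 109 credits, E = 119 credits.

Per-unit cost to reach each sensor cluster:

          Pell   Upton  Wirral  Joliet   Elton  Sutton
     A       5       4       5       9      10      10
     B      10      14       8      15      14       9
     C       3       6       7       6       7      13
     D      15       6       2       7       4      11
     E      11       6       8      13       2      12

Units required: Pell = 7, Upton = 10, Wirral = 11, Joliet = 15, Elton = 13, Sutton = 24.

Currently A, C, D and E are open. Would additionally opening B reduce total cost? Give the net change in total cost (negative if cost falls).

Current service cost with {A, C, D, E}: 439.
Adding B: each sensor cluster re-picks its cheapest; new service cost 415, saving 24.
Extra fixed cost: 10. Net change = 10 − 24 = -14.
(Totals: 990 → 976.)

Yes — net change −14 (cost falls by 14).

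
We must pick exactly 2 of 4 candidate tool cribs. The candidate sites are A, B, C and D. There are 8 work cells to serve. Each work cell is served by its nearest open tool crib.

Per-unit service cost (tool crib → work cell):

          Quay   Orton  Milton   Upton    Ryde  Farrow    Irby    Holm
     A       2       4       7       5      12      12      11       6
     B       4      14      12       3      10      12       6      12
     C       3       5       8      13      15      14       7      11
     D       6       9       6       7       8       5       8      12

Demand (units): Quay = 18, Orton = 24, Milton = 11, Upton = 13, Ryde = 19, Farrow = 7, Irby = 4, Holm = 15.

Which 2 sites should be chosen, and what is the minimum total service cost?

Choose A and D; total service cost 572.

With exactly 2 open, each work cell uses its cheapest among the chosen.
{A, D}: Quay→A 2·18=36, Orton→A 4·24=96, Milton→D 6·11=66, Upton→A 5·13=65, Ryde→D 8·19=152, Farrow→D 5·7=35, Irby→D 8·4=32, Holm→A 6·15=90. Service cost 572.
{A, B}: service cost 636
{A, C}: service cost 704
Among all 6 size-2 choices, {A, D} is lowest.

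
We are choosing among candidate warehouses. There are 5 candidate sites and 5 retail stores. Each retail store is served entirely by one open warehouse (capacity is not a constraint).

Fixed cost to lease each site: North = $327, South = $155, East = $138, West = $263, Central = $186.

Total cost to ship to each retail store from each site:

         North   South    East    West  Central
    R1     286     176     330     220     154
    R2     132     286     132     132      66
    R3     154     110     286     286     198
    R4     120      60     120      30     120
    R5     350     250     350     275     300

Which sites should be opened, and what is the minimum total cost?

For any fixed open set, each retail store goes to its cheapest open site; total = fixed + service.
{South, Central}: R1→Central 154, R2→Central 66, R3→South 110, R4→South 60, R5→South 250. Service 640; fixed 341; total 981.
{South, East}: service 728 + fixed 293 = 1021
{Central}: R1→Central 154, R2→Central 66, R3→Central 198, R4→Central 120, R5→Central 300. Service 838; fixed 186; total 1024.
{North, South, East, West, Central}: service 610 + fixed 1069 = 1679
No other subset beats 981.

Open South and Central; minimum total cost 981.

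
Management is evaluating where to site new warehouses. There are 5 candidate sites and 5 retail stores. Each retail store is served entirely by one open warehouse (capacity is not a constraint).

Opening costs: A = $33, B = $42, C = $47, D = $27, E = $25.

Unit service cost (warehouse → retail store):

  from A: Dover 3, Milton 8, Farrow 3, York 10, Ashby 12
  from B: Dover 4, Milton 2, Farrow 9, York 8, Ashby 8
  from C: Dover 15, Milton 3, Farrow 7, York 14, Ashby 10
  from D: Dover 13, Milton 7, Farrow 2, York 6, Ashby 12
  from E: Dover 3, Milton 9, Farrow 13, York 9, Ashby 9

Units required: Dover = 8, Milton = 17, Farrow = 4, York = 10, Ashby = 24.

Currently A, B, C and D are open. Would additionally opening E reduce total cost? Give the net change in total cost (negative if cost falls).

No — net change +25 (cost rises by 25).

Current service cost with {A, B, C, D}: 318.
Adding E: each retail store re-picks its cheapest; new service cost 318, saving 0.
Extra fixed cost: 25. Net change = 25 − 0 = 25.
(Totals: 467 → 492.)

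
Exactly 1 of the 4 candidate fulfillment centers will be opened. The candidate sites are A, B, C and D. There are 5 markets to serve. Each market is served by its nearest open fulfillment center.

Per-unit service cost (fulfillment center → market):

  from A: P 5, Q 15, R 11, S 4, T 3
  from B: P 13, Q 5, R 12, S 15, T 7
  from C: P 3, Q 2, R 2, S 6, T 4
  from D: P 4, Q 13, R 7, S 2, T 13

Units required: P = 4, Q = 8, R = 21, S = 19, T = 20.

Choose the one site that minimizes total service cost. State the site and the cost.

Choose C only; total service cost 264.

With exactly 1 open, each market uses its cheapest among the chosen.
{C}: P→C 3·4=12, Q→C 2·8=16, R→C 2·21=42, S→C 6·19=114, T→C 4·20=80. Service cost 264.
{A}: service cost 507
{D}: service cost 565
Among all 4 size-1 choices, {C} is lowest.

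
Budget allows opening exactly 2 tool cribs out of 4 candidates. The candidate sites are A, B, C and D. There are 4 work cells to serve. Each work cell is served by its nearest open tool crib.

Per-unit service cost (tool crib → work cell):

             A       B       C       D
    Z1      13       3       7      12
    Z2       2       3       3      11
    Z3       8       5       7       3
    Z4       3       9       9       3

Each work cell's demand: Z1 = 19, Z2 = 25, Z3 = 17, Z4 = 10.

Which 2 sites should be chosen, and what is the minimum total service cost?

Choose B and D; total service cost 213.

With exactly 2 open, each work cell uses its cheapest among the chosen.
{B, D}: Z1→B 3·19=57, Z2→B 3·25=75, Z3→D 3·17=51, Z4→D 3·10=30. Service cost 213.
{A, B}: service cost 222
{C, D}: service cost 289
Among all 6 size-2 choices, {B, D} is lowest.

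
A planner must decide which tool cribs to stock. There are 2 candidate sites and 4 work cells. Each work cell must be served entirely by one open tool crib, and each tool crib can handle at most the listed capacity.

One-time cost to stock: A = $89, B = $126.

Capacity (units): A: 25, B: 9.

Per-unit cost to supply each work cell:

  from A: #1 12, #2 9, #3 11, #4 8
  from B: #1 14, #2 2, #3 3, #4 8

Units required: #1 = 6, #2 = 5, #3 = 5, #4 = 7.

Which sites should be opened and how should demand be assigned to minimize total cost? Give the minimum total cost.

Minimum total cost: 317

Open {A}: #1→A 12·6=72, #2→A 9·5=45, #3→A 11·5=55, #4→A 8·7=56.
Loads: A carries 23/25. Service 228; fixed 89; total 317.
Next best feasible plan costs 403.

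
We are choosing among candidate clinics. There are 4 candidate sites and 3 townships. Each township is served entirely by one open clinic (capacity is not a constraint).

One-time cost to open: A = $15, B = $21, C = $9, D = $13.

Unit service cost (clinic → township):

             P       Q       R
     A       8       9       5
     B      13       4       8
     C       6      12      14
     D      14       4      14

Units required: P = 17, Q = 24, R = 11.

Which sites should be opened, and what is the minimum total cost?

For any fixed open set, each township goes to its cheapest open site; total = fixed + service.
{A, C, D}: P→C 6·17=102, Q→D 4·24=96, R→A 5·11=55. Service 253; fixed 37; total 290.
{A, B, C}: service 253 + fixed 45 = 298
{A, B, C, D}: service 253 + fixed 58 = 311
{C}: service 544 + fixed 9 = 553
No other subset beats 290.

Open A, C and D; minimum total cost 290.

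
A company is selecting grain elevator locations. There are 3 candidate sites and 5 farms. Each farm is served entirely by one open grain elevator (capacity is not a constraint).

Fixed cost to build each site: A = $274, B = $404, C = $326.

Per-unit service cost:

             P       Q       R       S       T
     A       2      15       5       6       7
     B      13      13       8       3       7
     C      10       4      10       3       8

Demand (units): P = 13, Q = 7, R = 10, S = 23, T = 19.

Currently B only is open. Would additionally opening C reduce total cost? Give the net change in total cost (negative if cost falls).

Current service cost with {B}: 542.
Adding C: each farm re-picks its cheapest; new service cost 440, saving 102.
Extra fixed cost: 326. Net change = 326 − 102 = 224.
(Totals: 946 → 1170.)

No — net change +224 (cost rises by 224).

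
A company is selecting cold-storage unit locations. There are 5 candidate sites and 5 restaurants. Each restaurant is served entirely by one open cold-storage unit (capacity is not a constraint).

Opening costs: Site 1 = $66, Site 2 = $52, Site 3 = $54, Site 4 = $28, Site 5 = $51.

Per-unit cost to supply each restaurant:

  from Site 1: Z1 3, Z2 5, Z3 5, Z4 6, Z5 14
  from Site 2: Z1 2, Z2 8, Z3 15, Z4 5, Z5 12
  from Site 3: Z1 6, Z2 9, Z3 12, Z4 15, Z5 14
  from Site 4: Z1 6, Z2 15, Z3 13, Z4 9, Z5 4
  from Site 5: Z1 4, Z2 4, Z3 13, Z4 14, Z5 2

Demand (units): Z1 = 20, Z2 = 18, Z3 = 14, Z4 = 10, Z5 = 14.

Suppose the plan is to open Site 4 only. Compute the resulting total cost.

Each restaurant is assigned to its cheapest site among the open ones.
{Site 4}: Z1→Site 4 6·20=120, Z2→Site 4 15·18=270, Z3→Site 4 13·14=182, Z4→Site 4 9·10=90, Z5→Site 4 4·14=56. Service 718; fixed 28; total 746.

Total cost: 746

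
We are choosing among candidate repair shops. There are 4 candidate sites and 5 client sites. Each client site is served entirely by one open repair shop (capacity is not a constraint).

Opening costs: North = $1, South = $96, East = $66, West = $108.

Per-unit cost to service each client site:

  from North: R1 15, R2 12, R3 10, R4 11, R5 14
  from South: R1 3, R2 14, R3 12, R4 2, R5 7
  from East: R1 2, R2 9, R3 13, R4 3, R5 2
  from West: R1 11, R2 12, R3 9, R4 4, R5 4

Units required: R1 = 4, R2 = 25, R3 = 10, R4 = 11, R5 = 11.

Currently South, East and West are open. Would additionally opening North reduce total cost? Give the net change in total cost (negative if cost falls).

Current service cost with {South, East, West}: 367.
Adding North: each client site re-picks its cheapest; new service cost 367, saving 0.
Extra fixed cost: 1. Net change = 1 − 0 = 1.
(Totals: 637 → 638.)

No — net change +1 (cost rises by 1).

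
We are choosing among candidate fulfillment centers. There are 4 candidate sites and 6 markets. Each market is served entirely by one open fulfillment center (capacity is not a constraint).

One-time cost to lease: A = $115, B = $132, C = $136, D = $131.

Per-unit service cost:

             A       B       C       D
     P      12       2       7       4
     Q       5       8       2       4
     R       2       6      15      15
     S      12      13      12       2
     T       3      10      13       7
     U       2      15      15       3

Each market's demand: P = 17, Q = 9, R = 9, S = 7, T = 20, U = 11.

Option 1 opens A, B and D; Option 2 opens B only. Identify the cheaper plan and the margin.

Option 1 is cheaper by 186.

Option 1: {A, B, D}: P→B 2·17=34, Q→D 4·9=36, R→A 2·9=18, S→D 2·7=14, T→A 3·20=60, U→A 2·11=22. Service 184; fixed 378; total 562.
Option 2: {B}: P→B 2·17=34, Q→B 8·9=72, R→B 6·9=54, S→B 13·7=91, T→B 10·20=200, U→B 15·11=165. Service 616; fixed 132; total 748.
Difference: |562 − 748| = 186.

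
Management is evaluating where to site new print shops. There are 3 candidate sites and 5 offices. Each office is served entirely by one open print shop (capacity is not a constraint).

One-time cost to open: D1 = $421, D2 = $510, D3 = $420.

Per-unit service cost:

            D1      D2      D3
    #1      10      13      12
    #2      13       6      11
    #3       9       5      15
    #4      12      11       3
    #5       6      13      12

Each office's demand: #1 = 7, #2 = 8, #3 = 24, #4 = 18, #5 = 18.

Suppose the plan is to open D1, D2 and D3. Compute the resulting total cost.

Total cost: 1751

Each office is assigned to its cheapest site among the open ones.
{D1, D2, D3}: #1→D1 10·7=70, #2→D2 6·8=48, #3→D2 5·24=120, #4→D3 3·18=54, #5→D1 6·18=108. Service 400; fixed 1351; total 1751.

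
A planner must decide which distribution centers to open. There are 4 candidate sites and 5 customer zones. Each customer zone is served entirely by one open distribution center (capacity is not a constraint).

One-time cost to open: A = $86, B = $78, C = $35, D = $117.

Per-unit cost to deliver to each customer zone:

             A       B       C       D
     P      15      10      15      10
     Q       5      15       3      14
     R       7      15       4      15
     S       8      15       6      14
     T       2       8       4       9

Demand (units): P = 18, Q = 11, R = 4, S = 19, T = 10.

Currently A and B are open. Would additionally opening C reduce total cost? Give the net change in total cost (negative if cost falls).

Current service cost with {A, B}: 435.
Adding C: each customer zone re-picks its cheapest; new service cost 363, saving 72.
Extra fixed cost: 35. Net change = 35 − 72 = -37.
(Totals: 599 → 562.)

Yes — net change −37 (cost falls by 37).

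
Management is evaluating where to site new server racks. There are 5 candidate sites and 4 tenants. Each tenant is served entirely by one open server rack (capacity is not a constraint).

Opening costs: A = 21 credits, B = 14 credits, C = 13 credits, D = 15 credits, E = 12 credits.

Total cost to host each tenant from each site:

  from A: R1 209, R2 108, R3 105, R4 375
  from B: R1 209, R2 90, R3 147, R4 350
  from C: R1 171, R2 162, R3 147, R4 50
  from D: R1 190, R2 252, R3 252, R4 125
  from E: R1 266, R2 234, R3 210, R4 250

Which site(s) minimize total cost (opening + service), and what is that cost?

For any fixed open set, each tenant goes to its cheapest open site; total = fixed + service.
{A, B, C}: R1→C 171, R2→B 90, R3→A 105, R4→C 50. Service 416; fixed 48; total 464.
{A, C}: service 434 + fixed 34 = 468
{A, B, C, E}: service 416 + fixed 60 = 476
{A, B, C, D, E}: service 416 + fixed 75 = 491
No other subset beats 464.

Open A, B and C; minimum total cost 464.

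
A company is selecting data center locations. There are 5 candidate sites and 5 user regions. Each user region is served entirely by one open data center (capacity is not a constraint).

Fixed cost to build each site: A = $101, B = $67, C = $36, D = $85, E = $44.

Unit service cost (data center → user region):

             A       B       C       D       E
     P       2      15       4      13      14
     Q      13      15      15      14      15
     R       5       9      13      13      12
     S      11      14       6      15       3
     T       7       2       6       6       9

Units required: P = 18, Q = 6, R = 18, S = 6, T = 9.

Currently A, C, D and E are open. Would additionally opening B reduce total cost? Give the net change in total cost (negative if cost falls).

No — net change +31 (cost rises by 31).

Current service cost with {A, C, D, E}: 276.
Adding B: each user region re-picks its cheapest; new service cost 240, saving 36.
Extra fixed cost: 67. Net change = 67 − 36 = 31.
(Totals: 542 → 573.)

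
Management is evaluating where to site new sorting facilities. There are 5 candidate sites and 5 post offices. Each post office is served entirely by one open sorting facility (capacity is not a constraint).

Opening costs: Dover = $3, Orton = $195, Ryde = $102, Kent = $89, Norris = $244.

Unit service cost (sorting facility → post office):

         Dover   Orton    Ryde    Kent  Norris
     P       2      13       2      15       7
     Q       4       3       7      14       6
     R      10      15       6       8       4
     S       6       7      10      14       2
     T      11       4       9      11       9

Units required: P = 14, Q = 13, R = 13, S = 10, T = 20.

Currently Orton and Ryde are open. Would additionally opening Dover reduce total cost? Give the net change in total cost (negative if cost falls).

Yes — net change −7 (cost falls by 7).

Current service cost with {Orton, Ryde}: 295.
Adding Dover: each post office re-picks its cheapest; new service cost 285, saving 10.
Extra fixed cost: 3. Net change = 3 − 10 = -7.
(Totals: 592 → 585.)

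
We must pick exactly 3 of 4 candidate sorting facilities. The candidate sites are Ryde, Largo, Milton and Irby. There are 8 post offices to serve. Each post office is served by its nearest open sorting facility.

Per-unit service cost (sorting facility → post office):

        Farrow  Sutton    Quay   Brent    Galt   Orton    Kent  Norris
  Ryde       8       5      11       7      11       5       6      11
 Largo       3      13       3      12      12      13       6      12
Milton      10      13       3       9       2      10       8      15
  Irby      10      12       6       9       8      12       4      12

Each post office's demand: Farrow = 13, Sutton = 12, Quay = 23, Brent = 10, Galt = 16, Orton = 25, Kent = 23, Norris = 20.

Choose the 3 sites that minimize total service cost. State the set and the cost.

Choose Ryde, Largo and Milton; total service cost 753.

With exactly 3 open, each post office uses its cheapest among the chosen.
{Ryde, Largo, Milton}: Farrow→Largo 3·13=39, Sutton→Ryde 5·12=60, Quay→Largo 3·23=69, Brent→Ryde 7·10=70, Galt→Milton 2·16=32, Orton→Ryde 5·25=125, Kent→Ryde 6·23=138, Norris→Ryde 11·20=220. Service cost 753.
{Ryde, Milton, Irby}: service cost 772
{Ryde, Largo, Irby}: service cost 803
Among all 4 size-3 choices, {Ryde, Largo, Milton} is lowest.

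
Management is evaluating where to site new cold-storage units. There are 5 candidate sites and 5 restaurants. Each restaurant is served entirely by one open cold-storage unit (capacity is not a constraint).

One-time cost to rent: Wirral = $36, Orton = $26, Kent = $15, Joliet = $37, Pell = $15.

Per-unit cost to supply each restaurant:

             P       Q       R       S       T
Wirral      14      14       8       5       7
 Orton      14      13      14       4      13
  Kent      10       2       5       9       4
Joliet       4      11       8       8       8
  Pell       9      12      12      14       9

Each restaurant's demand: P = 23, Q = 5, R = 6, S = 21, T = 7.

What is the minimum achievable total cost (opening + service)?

Minimum total cost: 322

For any fixed open set, each restaurant goes to its cheapest open site; total = fixed + service.
{Orton, Kent, Joliet}: P→Joliet 4·23=92, Q→Kent 2·5=10, R→Kent 5·6=30, S→Orton 4·21=84, T→Kent 4·7=28. Service 244; fixed 78; total 322.
{Orton, Kent, Joliet, Pell}: service 244 + fixed 93 = 337
{Wirral, Kent, Joliet}: P→Joliet 4·23=92, Q→Kent 2·5=10, R→Kent 5·6=30, S→Wirral 5·21=105, T→Kent 4·7=28. Service 265; fixed 88; total 353.
{Wirral, Orton, Kent, Joliet, Pell}: service 244 + fixed 129 = 373
No other subset beats 322.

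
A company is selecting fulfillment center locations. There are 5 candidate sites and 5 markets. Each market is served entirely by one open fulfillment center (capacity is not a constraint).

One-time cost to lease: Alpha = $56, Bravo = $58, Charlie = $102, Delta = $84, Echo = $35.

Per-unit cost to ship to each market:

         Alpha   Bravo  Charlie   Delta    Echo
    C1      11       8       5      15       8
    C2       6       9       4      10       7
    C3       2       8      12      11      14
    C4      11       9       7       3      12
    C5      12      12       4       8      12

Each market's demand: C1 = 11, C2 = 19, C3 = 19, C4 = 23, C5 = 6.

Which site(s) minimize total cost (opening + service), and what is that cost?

Open Alpha, Charlie and Delta; minimum total cost 504.

For any fixed open set, each market goes to its cheapest open site; total = fixed + service.
{Alpha, Charlie, Delta}: C1→Charlie 5·11=55, C2→Charlie 4·19=76, C3→Alpha 2·19=38, C4→Delta 3·23=69, C5→Charlie 4·6=24. Service 262; fixed 242; total 504.
{Alpha, Charlie}: C1→Charlie 5·11=55, C2→Charlie 4·19=76, C3→Alpha 2·19=38, C4→Charlie 7·23=161, C5→Charlie 4·6=24. Service 354; fixed 158; total 512.
{Alpha, Delta}: C1→Alpha 11·11=121, C2→Alpha 6·19=114, C3→Alpha 2·19=38, C4→Delta 3·23=69, C5→Delta 8·6=48. Service 390; fixed 140; total 530.
{Alpha, Bravo, Charlie, Delta, Echo}: C1→Charlie 5·11=55, C2→Charlie 4·19=76, C3→Alpha 2·19=38, C4→Delta 3·23=69, C5→Charlie 4·6=24. Service 262; fixed 335; total 597.
No other subset beats 504.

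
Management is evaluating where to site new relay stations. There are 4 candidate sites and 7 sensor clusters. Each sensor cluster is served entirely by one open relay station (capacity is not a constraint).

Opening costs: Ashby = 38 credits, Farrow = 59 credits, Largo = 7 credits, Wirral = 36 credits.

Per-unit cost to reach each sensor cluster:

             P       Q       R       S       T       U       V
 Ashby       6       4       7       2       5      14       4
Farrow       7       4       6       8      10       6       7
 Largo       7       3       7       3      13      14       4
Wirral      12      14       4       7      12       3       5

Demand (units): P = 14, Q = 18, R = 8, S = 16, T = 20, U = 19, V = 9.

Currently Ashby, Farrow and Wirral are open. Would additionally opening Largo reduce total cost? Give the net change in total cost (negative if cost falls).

Current service cost with {Ashby, Farrow, Wirral}: 413.
Adding Largo: each sensor cluster re-picks its cheapest; new service cost 395, saving 18.
Extra fixed cost: 7. Net change = 7 − 18 = -11.
(Totals: 546 → 535.)

Yes — net change −11 (cost falls by 11).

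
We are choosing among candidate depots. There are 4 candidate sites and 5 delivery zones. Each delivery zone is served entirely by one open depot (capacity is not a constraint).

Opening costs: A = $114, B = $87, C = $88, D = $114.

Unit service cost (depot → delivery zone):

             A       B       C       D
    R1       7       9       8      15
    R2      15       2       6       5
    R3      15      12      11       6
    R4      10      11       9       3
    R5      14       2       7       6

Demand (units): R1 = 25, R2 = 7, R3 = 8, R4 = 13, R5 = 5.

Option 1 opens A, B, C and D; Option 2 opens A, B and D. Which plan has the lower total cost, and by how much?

Option 1: {A, B, C, D}: R1→A 7·25=175, R2→B 2·7=14, R3→D 6·8=48, R4→D 3·13=39, R5→B 2·5=10. Service 286; fixed 403; total 689.
Option 2: {A, B, D}: R1→A 7·25=175, R2→B 2·7=14, R3→D 6·8=48, R4→D 3·13=39, R5→B 2·5=10. Service 286; fixed 315; total 601.
Difference: |689 − 601| = 88.

Option 2 is cheaper by 88.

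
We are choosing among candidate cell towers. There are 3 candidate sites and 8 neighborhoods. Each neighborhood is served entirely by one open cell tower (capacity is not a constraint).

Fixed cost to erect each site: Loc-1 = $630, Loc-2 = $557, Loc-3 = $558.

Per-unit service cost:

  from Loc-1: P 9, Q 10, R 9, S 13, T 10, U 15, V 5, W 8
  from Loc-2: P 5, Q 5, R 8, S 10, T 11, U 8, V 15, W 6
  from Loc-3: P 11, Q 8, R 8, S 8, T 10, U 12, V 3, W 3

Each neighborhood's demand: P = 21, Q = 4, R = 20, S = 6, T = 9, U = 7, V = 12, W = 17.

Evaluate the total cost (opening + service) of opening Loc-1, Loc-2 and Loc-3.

Each neighborhood is assigned to its cheapest site among the open ones.
{Loc-1, Loc-2, Loc-3}: P→Loc-2 5·21=105, Q→Loc-2 5·4=20, R→Loc-2 8·20=160, S→Loc-3 8·6=48, T→Loc-1 10·9=90, U→Loc-2 8·7=56, V→Loc-3 3·12=36, W→Loc-3 3·17=51. Service 566; fixed 1745; total 2311.

Total cost: 2311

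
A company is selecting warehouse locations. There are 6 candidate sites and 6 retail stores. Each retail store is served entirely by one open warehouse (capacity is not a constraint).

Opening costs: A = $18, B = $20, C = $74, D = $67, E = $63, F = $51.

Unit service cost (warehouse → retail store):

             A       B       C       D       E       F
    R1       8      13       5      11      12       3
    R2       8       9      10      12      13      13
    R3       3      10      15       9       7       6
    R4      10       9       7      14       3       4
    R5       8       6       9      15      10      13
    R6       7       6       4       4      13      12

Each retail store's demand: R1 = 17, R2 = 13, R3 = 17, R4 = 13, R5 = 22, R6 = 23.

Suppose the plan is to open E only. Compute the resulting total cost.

Each retail store is assigned to its cheapest site among the open ones.
{E}: R1→E 12·17=204, R2→E 13·13=169, R3→E 7·17=119, R4→E 3·13=39, R5→E 10·22=220, R6→E 13·23=299. Service 1050; fixed 63; total 1113.

Total cost: 1113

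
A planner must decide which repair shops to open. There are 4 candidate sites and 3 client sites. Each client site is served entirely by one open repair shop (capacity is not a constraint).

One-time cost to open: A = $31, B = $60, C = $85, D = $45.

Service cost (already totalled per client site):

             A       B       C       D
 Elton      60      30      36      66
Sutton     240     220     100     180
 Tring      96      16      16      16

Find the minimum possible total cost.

For any fixed open set, each client site goes to its cheapest open site; total = fixed + service.
{C}: Elton→C 36, Sutton→C 100, Tring→C 16. Service 152; fixed 85; total 237.
{A, C}: service 152 + fixed 116 = 268
{C, D}: service 152 + fixed 130 = 282
{A, B, C, D}: service 146 + fixed 221 = 367
No other subset beats 237.

Minimum total cost: 237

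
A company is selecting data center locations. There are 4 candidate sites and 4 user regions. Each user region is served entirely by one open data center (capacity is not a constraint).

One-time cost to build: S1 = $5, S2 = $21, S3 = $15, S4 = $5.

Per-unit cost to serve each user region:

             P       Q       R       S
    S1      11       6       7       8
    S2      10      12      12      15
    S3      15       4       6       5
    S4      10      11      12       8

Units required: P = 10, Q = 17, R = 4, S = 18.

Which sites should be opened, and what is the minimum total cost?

For any fixed open set, each user region goes to its cheapest open site; total = fixed + service.
{S3, S4}: P→S4 10·10=100, Q→S3 4·17=68, R→S3 6·4=24, S→S3 5·18=90. Service 282; fixed 20; total 302.
{S1, S3, S4}: service 282 + fixed 25 = 307
{S1, S3}: P→S1 11·10=110, Q→S3 4·17=68, R→S3 6·4=24, S→S3 5·18=90. Service 292; fixed 20; total 312.
{S1, S2, S3, S4}: P→S2 10·10=100, Q→S3 4·17=68, R→S3 6·4=24, S→S3 5·18=90. Service 282; fixed 46; total 328.
No other subset beats 302.

Open S3 and S4; minimum total cost 302.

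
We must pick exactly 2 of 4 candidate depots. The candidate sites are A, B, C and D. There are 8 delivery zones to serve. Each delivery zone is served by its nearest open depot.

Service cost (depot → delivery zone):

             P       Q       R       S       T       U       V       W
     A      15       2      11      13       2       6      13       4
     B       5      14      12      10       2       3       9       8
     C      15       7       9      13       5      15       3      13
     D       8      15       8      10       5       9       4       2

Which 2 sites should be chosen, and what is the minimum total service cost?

With exactly 2 open, each delivery zone uses its cheapest among the chosen.
{A, D}: P→D 8, Q→A 2, R→D 8, S→D 10, T→A 2, U→A 6, V→D 4, W→D 2. Service cost 42.
{A, B}: service cost 46
{B, C}: service cost 47
Among all 6 size-2 choices, {A, D} is lowest.

Choose A and D; total service cost 42.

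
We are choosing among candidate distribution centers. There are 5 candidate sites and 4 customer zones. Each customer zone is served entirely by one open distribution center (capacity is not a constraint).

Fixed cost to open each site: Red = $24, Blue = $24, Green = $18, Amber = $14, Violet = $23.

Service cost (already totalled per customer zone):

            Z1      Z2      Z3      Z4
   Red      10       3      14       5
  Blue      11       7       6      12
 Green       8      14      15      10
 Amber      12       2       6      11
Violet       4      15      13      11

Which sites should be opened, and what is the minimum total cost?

For any fixed open set, each customer zone goes to its cheapest open site; total = fixed + service.
{Amber}: Z1→Amber 12, Z2→Amber 2, Z3→Amber 6, Z4→Amber 11. Service 31; fixed 14; total 45.
{Red}: Z1→Red 10, Z2→Red 3, Z3→Red 14, Z4→Red 5. Service 32; fixed 24; total 56.
{Green, Amber}: service 26 + fixed 32 = 58
{Red, Blue, Green, Amber, Violet}: service 17 + fixed 103 = 120
No other subset beats 45.

Open Amber only; minimum total cost 45.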